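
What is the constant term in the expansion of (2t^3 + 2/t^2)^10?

215040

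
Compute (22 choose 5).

C(22,5) = (22·21·20·19·18) / 5! = 3160080 / 120 = 26334.

26334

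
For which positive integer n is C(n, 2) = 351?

27

n(n−1)/2 = 351 ⇒ n(n−1) = 702. Since 27·26 = 702, n = 27.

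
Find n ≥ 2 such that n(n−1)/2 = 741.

n(n−1)/2 = 741 ⇒ n(n−1) = 1482. Since 39·38 = 1482, n = 39.

39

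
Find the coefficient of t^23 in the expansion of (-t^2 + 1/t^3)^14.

-14

General term: C(14,j)·(-t^2)^j·(1/t^3)^(14-j), with t-exponent 2j − 3(14−j) = 5j − 42.
Set 5j − 42 = 23: j = 13.
C(14,13) = 14; (-1)^13 = -1; 1^1 = 1.
Coefficient = 14 · (-1) · 1 = -14.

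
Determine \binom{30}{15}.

C(30,15) = (30·29·28·27·26·25·24·23·22·21·20·19·18·17·16) / 15! = 202843204931727360000 / 1307674368000 = 155117520.

155117520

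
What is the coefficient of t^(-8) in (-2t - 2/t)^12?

270336

General term: C(12,j)·(-2t)^j·(-2/t)^(12-j), with t-exponent 1j − 1(12−j) = 2j − 12.
Set 2j − 12 = -8: j = 2.
C(12,2) = 66; (-2)^2 = 4; (-2)^10 = 1024.
Coefficient = 66 · 4 · 1024 = 270336.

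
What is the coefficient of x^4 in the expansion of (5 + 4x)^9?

The general term is C(9,j)·(5)^j·(4x)^(9-j); the x^4 term has j = 5.
C(9,5) = 126.
Coefficient = C(9,5) · 5^5 · 4^4 = 126 · 3125 · 256 = 100800000.

100800000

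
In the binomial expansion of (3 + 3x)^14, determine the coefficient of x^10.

The general term is C(14,j)·(3)^j·(3x)^(14-j); the x^10 term has j = 4.
C(14,4) = 1001.
Coefficient = C(14,4) · 3^4 · 3^10 = 1001 · 81 · 59049 = 4787751969.

4787751969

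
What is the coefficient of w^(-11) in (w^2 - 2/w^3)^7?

General term: C(7,j)·(w^2)^j·(-2/w^3)^(7-j), with w-exponent 2j − 3(7−j) = 5j − 21.
Set 5j − 21 = -11: j = 2.
C(7,2) = 21; 1^2 = 1; (-2)^5 = -32.
Coefficient = 21 · 1 · (-32) = -672.

-672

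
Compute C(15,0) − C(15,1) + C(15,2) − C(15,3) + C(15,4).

The partial alternating sum Σ_{k=0}^{4} (−1)^k C(15,k) = (−1)^4 C(14,4) = 1001.

1001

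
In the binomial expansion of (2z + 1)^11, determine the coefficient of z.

The general term is C(11,j)·(2z)^j·(1)^(11-j); the z^1 term has j = 1.
C(11,1) = 11.
Coefficient = C(11,1) · 2^1 = 11 · 2 = 22.

22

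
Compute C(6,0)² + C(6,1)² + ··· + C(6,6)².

924

Σ C(6,k)² is the coefficient of x^6 in (1+x)^6(1+x)^6 = (1+x)^12, i.e. C(12,6) = 924.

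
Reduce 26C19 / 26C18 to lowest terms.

C(n,k+1)/C(n,k) = (n−k)/(k+1) = (26−18)/(18+1) = 8/19.

8/19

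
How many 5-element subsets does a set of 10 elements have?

252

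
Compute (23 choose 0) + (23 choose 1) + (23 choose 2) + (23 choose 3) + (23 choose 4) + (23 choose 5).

1 + 23 + 253 + 1771 + 8855 + 33649 = 44552.

44552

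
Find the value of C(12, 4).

C(12,4) = (12·11·10·9) / 4! = 11880 / 24 = 495.

495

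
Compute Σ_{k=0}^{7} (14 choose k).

9908

1 + 14 + 91 + 364 + 1001 + 2002 + 3003 + 3432 = 9908.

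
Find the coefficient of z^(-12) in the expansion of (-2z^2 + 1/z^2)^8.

General term: C(8,j)·(-2z^2)^j·(1/z^2)^(8-j), with z-exponent 2j − 2(8−j) = 4j − 16.
Set 4j − 16 = -12: j = 1.
C(8,1) = 8; (-2)^1 = -2; 1^7 = 1.
Coefficient = 8 · (-2) · 1 = -16.

-16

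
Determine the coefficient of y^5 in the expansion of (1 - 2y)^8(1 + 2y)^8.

0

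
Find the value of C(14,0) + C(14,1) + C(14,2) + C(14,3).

470

1 + 14 + 91 + 364 = 470.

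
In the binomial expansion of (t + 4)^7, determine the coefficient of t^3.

The general term is C(7,j)·(t)^j·(4)^(7-j); the t^3 term has j = 3.
C(7,3) = 35.
Coefficient = C(7,3) · 4^4 = 35 · 256 = 8960.

8960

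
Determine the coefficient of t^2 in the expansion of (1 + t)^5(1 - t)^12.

Coefficient of t^2 = Σ_{j} C(5,j)·1^j·C(12,2-j)·(-1)^(2-j) for j from 0 to 2.
= 66 + (-60) + 10 = 16.

16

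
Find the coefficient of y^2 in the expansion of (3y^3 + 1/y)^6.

General term: C(6,j)·(3y^3)^j·(1/y)^(6-j), with y-exponent 3j − 1(6−j) = 4j − 6.
Set 4j − 6 = 2: j = 2.
C(6,2) = 15; 3^2 = 9; 1^4 = 1.
Coefficient = 15 · 9 · 1 = 135.

135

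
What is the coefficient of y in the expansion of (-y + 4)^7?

The general term is C(7,j)·(-y)^j·(4)^(7-j); the y^1 term has j = 1.
C(7,1) = 7.
Coefficient = C(7,1) · (-1)^1 · 4^6 = 7 · (-1) · 4096 = -28672.

-28672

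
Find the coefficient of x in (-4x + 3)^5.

The general term is C(5,j)·(-4x)^j·(3)^(5-j); the x^1 term has j = 1.
C(5,1) = 5.
Coefficient = C(5,1) · (-4)^1 · 3^4 = 5 · (-4) · 81 = -1620.

-1620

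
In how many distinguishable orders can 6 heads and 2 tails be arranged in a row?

Choose positions for the heads: C(8,6) = 28.

28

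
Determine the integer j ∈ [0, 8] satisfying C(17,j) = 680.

C(17,j) increases on 0 ≤ j ≤ 8. C(17,2) = 136 and C(17,3) = 680, so j = 3.

3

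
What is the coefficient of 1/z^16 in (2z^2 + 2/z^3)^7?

General term: C(7,j)·(2z^2)^j·(2/z^3)^(7-j), with z-exponent 2j − 3(7−j) = 5j − 21.
Set 5j − 21 = -16: j = 1.
C(7,1) = 7; 2^1 = 2; 2^6 = 64.
Coefficient = 7 · 2 · 64 = 896.

896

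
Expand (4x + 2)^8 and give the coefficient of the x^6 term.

The general term is C(8,j)·(4x)^j·(2)^(8-j); the x^6 term has j = 6.
C(8,6) = 28.
Coefficient = C(8,6) · 4^6 · 2^2 = 28 · 4096 · 4 = 458752.

458752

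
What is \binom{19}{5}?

11628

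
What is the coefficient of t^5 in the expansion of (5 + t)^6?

The general term is C(6,j)·(5)^j·(t)^(6-j); the t^5 term has j = 1.
C(6,1) = 6.
Coefficient = C(6,1) · 5^1 = 6 · 5 = 30.

30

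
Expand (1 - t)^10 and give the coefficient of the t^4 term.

210

The general term is C(10,j)·(1)^j·(-t)^(10-j); the t^4 term has j = 6.
C(10,6) = 210.
Coefficient = C(10,6) = 210.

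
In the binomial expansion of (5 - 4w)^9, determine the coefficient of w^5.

-80640000

The general term is C(9,j)·(5)^j·(-4w)^(9-j); the w^5 term has j = 4.
C(9,4) = 126.
Coefficient = C(9,4) · 5^4 · (-4)^5 = 126 · 625 · (-1024) = -80640000.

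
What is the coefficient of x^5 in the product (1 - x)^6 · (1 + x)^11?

16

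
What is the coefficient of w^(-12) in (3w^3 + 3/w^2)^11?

9743085

General term: C(11,j)·(3w^3)^j·(3/w^2)^(11-j), with w-exponent 3j − 2(11−j) = 5j − 22.
Set 5j − 22 = -12: j = 2.
C(11,2) = 55; 3^2 = 9; 3^9 = 19683.
Coefficient = 55 · 9 · 19683 = 9743085.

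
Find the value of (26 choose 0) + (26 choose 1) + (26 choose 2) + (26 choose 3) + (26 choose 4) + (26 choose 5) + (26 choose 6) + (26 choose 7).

1 + 26 + 325 + 2600 + 14950 + 65780 + 230230 + 657800 = 971712.

971712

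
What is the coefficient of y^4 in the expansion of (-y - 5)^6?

The general term is C(6,j)·(-y)^j·(-5)^(6-j); the y^4 term has j = 4.
C(6,4) = 15.
Coefficient = C(6,4) · (-5)^2 = 15 · 25 = 375.

375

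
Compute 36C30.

1947792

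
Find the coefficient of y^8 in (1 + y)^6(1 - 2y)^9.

Coefficient of y^8 = Σ_{j} C(6,j)·1^j·C(9,8-j)·(-2)^(8-j) for j from 0 to 6.
= 2304 + (-27648) + 80640 + (-80640) + 30240 + (-4032) + 144 = 1008.

1008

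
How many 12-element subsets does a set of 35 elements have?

834451800

C(35,12) = (35·34·33·32·31·30·29·28·27·26·25·24) / 12! = 399703747322880000 / 479001600 = 834451800.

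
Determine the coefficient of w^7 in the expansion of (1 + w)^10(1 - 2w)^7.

Coefficient of w^7 = Σ_{j} C(10,j)·1^j·C(7,7-j)·(-2)^(7-j) for j from 0 to 7.
= (-128) + 4480 + (-30240) + 67200 + (-58800) + 21168 + (-2940) + 120 = 860.

860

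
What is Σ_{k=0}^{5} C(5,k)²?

252

By Vandermonde's identity, Σ C(5,k)² = C(10,5) = 252.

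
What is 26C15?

7726160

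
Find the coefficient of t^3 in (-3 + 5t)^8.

The general term is C(8,j)·(-3)^j·(5t)^(8-j); the t^3 term has j = 5.
C(8,5) = 56.
Coefficient = C(8,5) · (-3)^5 · 5^3 = 56 · (-243) · 125 = -1701000.

-1701000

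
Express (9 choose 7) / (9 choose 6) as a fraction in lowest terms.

C(n,k+1)/C(n,k) = (n−k)/(k+1) = (9−6)/(6+1) = 3/7.

3/7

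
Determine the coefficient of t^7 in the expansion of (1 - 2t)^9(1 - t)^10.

-663036

Coefficient of t^7 = Σ_{j} C(9,j)·(-2)^j·C(10,7-j)·(-1)^(7-j) for j from 0 to 7.
= (-120) + (-3780) + (-36288) + (-141120) + (-241920) + (-181440) + (-53760) + (-4608) = -663036.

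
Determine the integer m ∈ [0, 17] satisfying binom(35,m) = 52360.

4

C(35,m) increases on 0 ≤ m ≤ 17. C(35,3) = 6545 and C(35,4) = 52360, so m = 4.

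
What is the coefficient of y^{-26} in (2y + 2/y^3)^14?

16400384

General term: C(14,j)·(2y)^j·(2/y^3)^(14-j), with y-exponent 1j − 3(14−j) = 4j − 42.
Set 4j − 42 = -26: j = 4.
C(14,4) = 1001; 2^4 = 16; 2^10 = 1024.
Coefficient = 1001 · 16 · 1024 = 16400384.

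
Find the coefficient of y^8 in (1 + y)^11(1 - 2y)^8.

1125

Coefficient of y^8 = Σ_{j} C(11,j)·1^j·C(8,8-j)·(-2)^(8-j) for j from 0 to 8.
= 256 + (-11264) + 98560 + (-295680) + 369600 + (-206976) + 51744 + (-5280) + 165 = 1125.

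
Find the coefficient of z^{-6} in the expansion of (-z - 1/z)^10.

General term: C(10,j)·(-z)^j·(-1/z)^(10-j), with z-exponent 1j − 1(10−j) = 2j − 10.
Set 2j − 10 = -6: j = 2.
C(10,2) = 45; (-1)^2 = 1; (-1)^8 = 1.
Coefficient = 45 · 1 · 1 = 45.

45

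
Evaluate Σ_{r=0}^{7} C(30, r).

1 + 30 + 435 + 4060 + 27405 + 142506 + 593775 + 2035800 = 2804012.

2804012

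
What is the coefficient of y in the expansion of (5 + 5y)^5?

The general term is C(5,j)·(5)^j·(5y)^(5-j); the y^1 term has j = 4.
C(5,4) = 5.
Coefficient = C(5,4) · 5^4 · 5^1 = 5 · 625 · 5 = 15625.

15625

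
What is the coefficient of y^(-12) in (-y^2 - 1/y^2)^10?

45

General term: C(10,j)·(-y^2)^j·(-1/y^2)^(10-j), with y-exponent 2j − 2(10−j) = 4j − 20.
Set 4j − 20 = -12: j = 2.
C(10,2) = 45; (-1)^2 = 1; (-1)^8 = 1.
Coefficient = 45 · 1 · 1 = 45.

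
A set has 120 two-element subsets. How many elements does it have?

n(n−1)/2 = 120 ⇒ n(n−1) = 240. Since 16·15 = 240, n = 16.

16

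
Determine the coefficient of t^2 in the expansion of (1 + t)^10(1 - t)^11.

-10

Coefficient of t^2 = Σ_{j} C(10,j)·1^j·C(11,2-j)·(-1)^(2-j) for j from 0 to 2.
= 55 + (-110) + 45 = -10.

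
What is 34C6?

1344904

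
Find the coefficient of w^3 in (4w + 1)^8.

3584

The general term is C(8,j)·(4w)^j·(1)^(8-j); the w^3 term has j = 3.
C(8,3) = 56.
Coefficient = C(8,3) · 4^3 = 56 · 64 = 3584.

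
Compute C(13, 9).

715

C(13,9) = C(13,4) by symmetry.
C(13,4) = (13·12·11·10) / 4! = 17160 / 24 = 715.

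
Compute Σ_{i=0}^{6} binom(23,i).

145499

1 + 23 + 253 + 1771 + 8855 + 33649 + 100947 = 145499.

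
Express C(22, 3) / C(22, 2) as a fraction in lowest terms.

20/3

C(n,k+1)/C(n,k) = (n−k)/(k+1) = (22−2)/(2+1) = 20/3.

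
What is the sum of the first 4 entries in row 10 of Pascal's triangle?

176

1 + 10 + 45 + 120 = 176.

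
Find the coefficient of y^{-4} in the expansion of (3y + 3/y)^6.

General term: C(6,j)·(3y)^j·(3/y)^(6-j), with y-exponent 1j − 1(6−j) = 2j − 6.
Set 2j − 6 = -4: j = 1.
C(6,1) = 6; 3^1 = 3; 3^5 = 243.
Coefficient = 6 · 3 · 243 = 4374.

4374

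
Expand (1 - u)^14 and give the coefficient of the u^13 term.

-14

The general term is C(14,j)·(1)^j·(-u)^(14-j); the u^13 term has j = 1.
C(14,1) = 14.
Coefficient = C(14,1) · (-1)^13 = 14 · (-1) = -14.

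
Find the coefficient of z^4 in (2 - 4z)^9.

1032192

The general term is C(9,j)·(2)^j·(-4z)^(9-j); the z^4 term has j = 5.
C(9,5) = 126.
Coefficient = C(9,5) · 2^5 · (-4)^4 = 126 · 32 · 256 = 1032192.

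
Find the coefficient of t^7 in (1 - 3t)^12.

The general term is C(12,j)·(1)^j·(-3t)^(12-j); the t^7 term has j = 5.
C(12,5) = 792.
Coefficient = C(12,5) · (-3)^7 = 792 · (-2187) = -1732104.

-1732104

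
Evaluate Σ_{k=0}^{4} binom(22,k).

9109

1 + 22 + 231 + 1540 + 7315 = 9109.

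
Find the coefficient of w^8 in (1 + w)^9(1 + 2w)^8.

Coefficient of w^8 = Σ_{j} C(9,j)·1^j·C(8,8-j)·2^(8-j) for j from 0 to 8.
= 256 + 9216 + 64512 + 150528 + 141120 + 56448 + 9408 + 576 + 9 = 432073.

432073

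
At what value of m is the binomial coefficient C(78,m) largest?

C(78,m) is maximized at m = 78/2 = 39.

39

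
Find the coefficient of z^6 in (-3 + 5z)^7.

-328125

The general term is C(7,j)·(-3)^j·(5z)^(7-j); the z^6 term has j = 1.
C(7,1) = 7.
Coefficient = C(7,1) · (-3)^1 · 5^6 = 7 · (-3) · 15625 = -328125.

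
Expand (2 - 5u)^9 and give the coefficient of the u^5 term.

-6300000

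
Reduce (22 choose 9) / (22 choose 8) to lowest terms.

C(n,k+1)/C(n,k) = (n−k)/(k+1) = (22−8)/(8+1) = 14/9.

14/9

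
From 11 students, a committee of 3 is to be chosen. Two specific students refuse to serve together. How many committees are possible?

156

All 3-subsets: C(11,3) = 165. Those containing both fixed elements: C(9,1) = 9.
165 − 9 = 156.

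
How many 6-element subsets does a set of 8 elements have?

28

C(8,6) = C(8,2) by symmetry.
C(8,2) = (8·7) / 2! = 56 / 2 = 28.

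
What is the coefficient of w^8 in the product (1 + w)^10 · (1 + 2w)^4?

17469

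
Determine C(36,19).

8597496600

C(36,19) = C(36,17) by symmetry.
C(36,17) = (36·35·34·33·32·31·30·29·28·27·26·25·24·23·22·21·20) / 17! = 3058021453718104473600000 / 355687428096000 = 8597496600.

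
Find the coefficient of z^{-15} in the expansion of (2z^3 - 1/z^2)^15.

General term: C(15,j)·(2z^3)^j·(-1/z^2)^(15-j), with z-exponent 3j − 2(15−j) = 5j − 30.
Set 5j − 30 = -15: j = 3.
C(15,3) = 455; 2^3 = 8; (-1)^12 = 1.
Coefficient = 455 · 8 · 1 = 3640.

3640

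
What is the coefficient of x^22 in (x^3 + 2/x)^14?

General term: C(14,j)·(x^3)^j·(2/x)^(14-j), with x-exponent 3j − 1(14−j) = 4j − 14.
Set 4j − 14 = 22: j = 9.
C(14,9) = 2002; 1^9 = 1; 2^5 = 32.
Coefficient = 2002 · 1 · 32 = 64064.

64064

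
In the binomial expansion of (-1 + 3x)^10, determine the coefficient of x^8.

The general term is C(10,j)·(-1)^j·(3x)^(10-j); the x^8 term has j = 2.
C(10,2) = 45.
Coefficient = C(10,2) · 3^8 = 45 · 6561 = 295245.

295245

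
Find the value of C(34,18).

2203961430

C(34,18) = C(34,16) by symmetry.
C(34,16) = (34·33·32·31·30·29·28·27·26·25·24·23·22·21·20·19) / 16! = 46113021921146019840000 / 20922789888000 = 2203961430.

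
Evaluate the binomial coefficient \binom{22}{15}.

C(22,15) = C(22,7) by symmetry.
C(22,7) = (22·21·20·19·18·17·16) / 7! = 859541760 / 5040 = 170544.

170544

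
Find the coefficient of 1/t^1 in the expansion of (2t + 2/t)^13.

General term: C(13,j)·(2t)^j·(2/t)^(13-j), with t-exponent 1j − 1(13−j) = 2j − 13.
Set 2j − 13 = -1: j = 6.
C(13,6) = 1716; 2^6 = 64; 2^7 = 128.
Coefficient = 1716 · 64 · 128 = 14057472.

14057472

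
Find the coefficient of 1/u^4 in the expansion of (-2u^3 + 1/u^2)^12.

General term: C(12,j)·(-2u^3)^j·(1/u^2)^(12-j), with u-exponent 3j − 2(12−j) = 5j − 24.
Set 5j − 24 = -4: j = 4.
C(12,4) = 495; (-2)^4 = 16; 1^8 = 1.
Coefficient = 495 · 16 · 1 = 7920.

7920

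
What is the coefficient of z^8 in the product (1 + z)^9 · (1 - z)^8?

70

Coefficient of z^8 = Σ_{j} C(9,j)·1^j·C(8,8-j)·(-1)^(8-j) for j from 0 to 8.
= 1 + (-72) + 1008 + (-4704) + 8820 + (-7056) + 2352 + (-288) + 9 = 70.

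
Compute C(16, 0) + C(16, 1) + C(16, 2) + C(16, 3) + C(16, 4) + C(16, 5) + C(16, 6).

1 + 16 + 120 + 560 + 1820 + 4368 + 8008 = 14893.

14893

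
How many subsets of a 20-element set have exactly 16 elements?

4845

Choose the 16 positions: C(20,16) = 4845.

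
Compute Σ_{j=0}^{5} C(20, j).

1 + 20 + 190 + 1140 + 4845 + 15504 = 21700.

21700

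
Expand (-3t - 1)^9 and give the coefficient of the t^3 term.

-2268

The general term is C(9,j)·(-3t)^j·(-1)^(9-j); the t^3 term has j = 3.
C(9,3) = 84.
Coefficient = C(9,3) · (-3)^3 = 84 · (-27) = -2268.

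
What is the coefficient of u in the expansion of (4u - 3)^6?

The general term is C(6,j)·(4u)^j·(-3)^(6-j); the u^1 term has j = 1.
C(6,1) = 6.
Coefficient = C(6,1) · 4^1 · (-3)^5 = 6 · 4 · (-243) = -5832.

-5832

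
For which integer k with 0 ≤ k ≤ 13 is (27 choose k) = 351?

2

C(27,k) increases on 0 ≤ k ≤ 13. C(27,1) = 27 and C(27,2) = 351, so k = 2.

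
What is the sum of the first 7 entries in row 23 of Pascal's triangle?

145499

1 + 23 + 253 + 1771 + 8855 + 33649 + 100947 = 145499.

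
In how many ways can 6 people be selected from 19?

This is C(19,6) = 27132.

27132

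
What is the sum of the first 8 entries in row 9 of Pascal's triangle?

1 + 9 + 36 + 84 + 126 + 126 + 84 + 36 = 502.

502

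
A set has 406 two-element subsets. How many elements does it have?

29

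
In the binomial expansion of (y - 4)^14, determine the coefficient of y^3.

-1526726656

The general term is C(14,j)·(y)^j·(-4)^(14-j); the y^3 term has j = 3.
C(14,3) = 364.
Coefficient = C(14,3) · (-4)^11 = 364 · (-4194304) = -1526726656.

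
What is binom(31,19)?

141120525

C(31,19) = C(31,12) by symmetry.
C(31,12) = (31·30·29·28·27·26·25·24·23·22·21·20) / 12! = 67596957267840000 / 479001600 = 141120525.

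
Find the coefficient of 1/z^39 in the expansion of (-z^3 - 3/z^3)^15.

General term: C(15,j)·(-z^3)^j·(-3/z^3)^(15-j), with z-exponent 3j − 3(15−j) = 6j − 45.
Set 6j − 45 = -39: j = 1.
C(15,1) = 15; (-1)^1 = -1; (-3)^14 = 4782969.
Coefficient = 15 · (-1) · 4782969 = -71744535.

-71744535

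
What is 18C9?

48620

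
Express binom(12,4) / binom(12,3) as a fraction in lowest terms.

9/4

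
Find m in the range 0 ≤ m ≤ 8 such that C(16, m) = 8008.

6

C(16,m) increases on 0 ≤ m ≤ 8. C(16,5) = 4368 and C(16,6) = 8008, so m = 6.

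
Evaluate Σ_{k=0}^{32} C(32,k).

4294967296

Setting x = 1 in (1+x)^32 gives Σ C(32,k) = 2^32 = 4294967296.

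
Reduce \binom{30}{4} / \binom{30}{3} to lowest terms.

C(n,k+1)/C(n,k) = (n−k)/(k+1) = (30−3)/(3+1) = 27/4.

27/4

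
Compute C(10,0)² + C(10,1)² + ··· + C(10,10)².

184756

Σ C(10,r)² is the coefficient of x^10 in (1+x)^10(1+x)^10 = (1+x)^20, i.e. C(20,10) = 184756.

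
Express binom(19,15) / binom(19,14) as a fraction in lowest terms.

1/3

C(n,k+1)/C(n,k) = (n−k)/(k+1) = (19−14)/(14+1) = 5/15 = 1/3.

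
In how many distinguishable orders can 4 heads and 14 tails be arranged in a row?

Choose positions for the heads: C(18,4) = 3060.

3060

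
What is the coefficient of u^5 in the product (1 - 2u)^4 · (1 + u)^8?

72

Coefficient of u^5 = Σ_{j} C(4,j)·(-2)^j·C(8,5-j)·1^(5-j) for j from 0 to 4.
= 56 + (-560) + 1344 + (-896) + 128 = 72.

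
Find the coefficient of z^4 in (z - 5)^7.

The general term is C(7,j)·(z)^j·(-5)^(7-j); the z^4 term has j = 4.
C(7,4) = 35.
Coefficient = C(7,4) · (-5)^3 = 35 · (-125) = -4375.

-4375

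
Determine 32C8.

10518300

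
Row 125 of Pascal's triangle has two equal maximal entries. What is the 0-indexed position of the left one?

62

For odd n = 125, C(125,r) peaks at r = (n−1)/2 and (n+1)/2; the lower is 62.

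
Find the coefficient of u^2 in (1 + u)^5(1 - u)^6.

-5

Coefficient of u^2 = Σ_{j} C(5,j)·1^j·C(6,2-j)·(-1)^(2-j) for j from 0 to 2.
= 15 + (-30) + 10 = -5.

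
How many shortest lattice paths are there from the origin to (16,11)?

Each path is a sequence of 27 steps with 16 rights: C(27,16) = 13037895.

13037895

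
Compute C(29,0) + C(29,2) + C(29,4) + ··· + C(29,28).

Half of (1+1)^29 + (1−1)^29 gives the even-index sum: 2^28 = 268435456.

268435456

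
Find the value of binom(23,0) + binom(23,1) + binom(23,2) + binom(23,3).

1 + 23 + 253 + 1771 = 2048.

2048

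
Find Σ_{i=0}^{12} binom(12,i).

Setting x = 1 in (1+x)^12 gives Σ C(12,i) = 2^12 = 4096.

4096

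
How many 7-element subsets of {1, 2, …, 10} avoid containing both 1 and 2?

All 7-subsets: C(10,7) = 120. Those containing both fixed elements: C(8,5) = 56.
120 − 56 = 64.

64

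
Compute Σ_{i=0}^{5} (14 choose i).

1 + 14 + 91 + 364 + 1001 + 2002 = 3473.

3473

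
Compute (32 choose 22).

64512240

C(32,22) = C(32,10) by symmetry.
C(32,10) = (32·31·30·29·28·27·26·25·24·23) / 10! = 234102016512000 / 3628800 = 64512240.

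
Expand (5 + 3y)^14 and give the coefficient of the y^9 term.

123141768750

The general term is C(14,j)·(5)^j·(3y)^(14-j); the y^9 term has j = 5.
C(14,5) = 2002.
Coefficient = C(14,5) · 5^5 · 3^9 = 2002 · 3125 · 19683 = 123141768750.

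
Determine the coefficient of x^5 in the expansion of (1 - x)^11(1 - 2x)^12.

-261206

Coefficient of x^5 = Σ_{j} C(11,j)·(-1)^j·C(12,5-j)·(-2)^(5-j) for j from 0 to 5.
= (-25344) + (-87120) + (-96800) + (-43560) + (-7920) + (-462) = -261206.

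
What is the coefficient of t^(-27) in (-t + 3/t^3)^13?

-16888014

General term: C(13,j)·(-t)^j·(3/t^3)^(13-j), with t-exponent 1j − 3(13−j) = 4j − 39.
Set 4j − 39 = -27: j = 3.
C(13,3) = 286; (-1)^3 = -1; 3^10 = 59049.
Coefficient = 286 · (-1) · 59049 = -16888014.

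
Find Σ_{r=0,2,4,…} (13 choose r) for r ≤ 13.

4096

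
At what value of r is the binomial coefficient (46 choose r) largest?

C(46,r) is maximized at r = 46/2 = 23.

23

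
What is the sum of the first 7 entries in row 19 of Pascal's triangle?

1 + 19 + 171 + 969 + 3876 + 11628 + 27132 = 43796.

43796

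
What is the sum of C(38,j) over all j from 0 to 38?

274877906944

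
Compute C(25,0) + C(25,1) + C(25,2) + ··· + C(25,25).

33554432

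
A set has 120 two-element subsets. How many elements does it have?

n(n−1)/2 = 120 ⇒ n(n−1) = 240. Since 16·15 = 240, n = 16.

16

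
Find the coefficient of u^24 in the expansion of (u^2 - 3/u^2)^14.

-42

General term: C(14,j)·(u^2)^j·(-3/u^2)^(14-j), with u-exponent 2j − 2(14−j) = 4j − 28.
Set 4j − 28 = 24: j = 13.
C(14,13) = 14; 1^13 = 1; (-3)^1 = -3.
Coefficient = 14 · 1 · (-3) = -42.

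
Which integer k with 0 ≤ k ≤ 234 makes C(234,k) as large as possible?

117

C(234,k) is maximized at k = 234/2 = 117.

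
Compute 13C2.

78

C(13,2) = (13·12) / 2! = 156 / 2 = 78.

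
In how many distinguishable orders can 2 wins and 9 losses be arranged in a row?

55

Choose positions for the wins: C(11,2) = 55.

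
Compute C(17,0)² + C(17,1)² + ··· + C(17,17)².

2333606220

Σ C(17,r)² is the coefficient of x^17 in (1+x)^17(1+x)^17 = (1+x)^34, i.e. C(34,17) = 2333606220.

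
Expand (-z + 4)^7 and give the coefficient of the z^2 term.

21504

The general term is C(7,j)·(-z)^j·(4)^(7-j); the z^2 term has j = 2.
C(7,2) = 21.
Coefficient = C(7,2) · 4^5 = 21 · 1024 = 21504.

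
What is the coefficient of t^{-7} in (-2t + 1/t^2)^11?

-14784

General term: C(11,j)·(-2t)^j·(1/t^2)^(11-j), with t-exponent 1j − 2(11−j) = 3j − 22.
Set 3j − 22 = -7: j = 5.
C(11,5) = 462; (-2)^5 = -32; 1^6 = 1.
Coefficient = 462 · (-32) · 1 = -14784.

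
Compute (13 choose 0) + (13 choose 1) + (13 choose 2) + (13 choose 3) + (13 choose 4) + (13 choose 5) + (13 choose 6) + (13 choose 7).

5812

1 + 13 + 78 + 286 + 715 + 1287 + 1716 + 1716 = 5812.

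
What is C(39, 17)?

C(39,17) = (39·38·37·36·35·34·33·32·31·30·29·28·27·26·25·24·23) / 17! = 18147570172421919989760000 / 355687428096000 = 51021117810.

51021117810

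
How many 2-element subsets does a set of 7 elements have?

21

C(7,2) = (7·6) / 2! = 42 / 2 = 21.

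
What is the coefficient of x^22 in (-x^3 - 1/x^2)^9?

General term: C(9,j)·(-x^3)^j·(-1/x^2)^(9-j), with x-exponent 3j − 2(9−j) = 5j − 18.
Set 5j − 18 = 22: j = 8.
C(9,8) = 9; (-1)^8 = 1; (-1)^1 = -1.
Coefficient = 9 · 1 · (-1) = -9.

-9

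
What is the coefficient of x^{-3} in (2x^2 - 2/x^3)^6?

General term: C(6,j)·(2x^2)^j·(-2/x^3)^(6-j), with x-exponent 2j − 3(6−j) = 5j − 18.
Set 5j − 18 = -3: j = 3.
C(6,3) = 20; 2^3 = 8; (-2)^3 = -8.
Coefficient = 20 · 8 · (-8) = -1280.

-1280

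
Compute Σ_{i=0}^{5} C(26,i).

1 + 26 + 325 + 2600 + 14950 + 65780 = 83682.

83682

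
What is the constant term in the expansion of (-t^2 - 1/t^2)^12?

General term: C(12,j)·(-t^2)^j·(-1/t^2)^(12-j), with t-exponent 2j − 2(12−j) = 4j − 24.
Set 4j − 24 = 0: j = 6.
C(12,6) = 924; (-1)^6 = 1; (-1)^6 = 1.
Coefficient = 924 · 1 · 1 = 924.

924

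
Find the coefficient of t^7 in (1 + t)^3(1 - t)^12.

Coefficient of t^7 = Σ_{j} C(3,j)·1^j·C(12,7-j)·(-1)^(7-j) for j from 0 to 3.
= (-792) + 2772 + (-2376) + 495 = 99.

99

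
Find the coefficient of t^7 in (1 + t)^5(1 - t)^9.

Coefficient of t^7 = Σ_{j} C(5,j)·1^j·C(9,7-j)·(-1)^(7-j) for j from 0 to 5.
= (-36) + 420 + (-1260) + 1260 + (-420) + 36 = 0.

0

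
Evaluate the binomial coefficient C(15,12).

C(15,12) = C(15,3) by symmetry.
C(15,3) = (15·14·13) / 3! = 2730 / 6 = 455.

455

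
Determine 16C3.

560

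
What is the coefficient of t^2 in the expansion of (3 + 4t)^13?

221079456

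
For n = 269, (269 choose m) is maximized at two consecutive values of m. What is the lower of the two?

For odd n = 269, C(269,m) peaks at m = (n−1)/2 and (n+1)/2; the lower is 134.

134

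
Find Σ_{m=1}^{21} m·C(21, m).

Since m·C(21,m) = 21·C(20,m−1), the sum is 21·2^20 = 21·1048576 = 22020096.

22020096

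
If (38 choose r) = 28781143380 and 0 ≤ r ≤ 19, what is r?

C(38,r) increases on 0 ≤ r ≤ 19. C(38,16) = 22239974430 and C(38,17) = 28781143380, so r = 17.

17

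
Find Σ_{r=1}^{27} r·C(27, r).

Since r·C(27,r) = 27·C(26,r−1), the sum is 27·2^26 = 27·67108864 = 1811939328.

1811939328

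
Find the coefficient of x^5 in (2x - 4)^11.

The general term is C(11,j)·(2x)^j·(-4)^(11-j); the x^5 term has j = 5.
C(11,5) = 462.
Coefficient = C(11,5) · 2^5 · (-4)^6 = 462 · 32 · 4096 = 60555264.

60555264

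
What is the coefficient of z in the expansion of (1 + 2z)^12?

The general term is C(12,j)·(1)^j·(2z)^(12-j); the z^1 term has j = 11.
C(12,11) = 12.
Coefficient = C(12,11) · 2^1 = 12 · 2 = 24.

24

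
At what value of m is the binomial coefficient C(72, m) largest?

C(72,m) is maximized at m = 72/2 = 36.

36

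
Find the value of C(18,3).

C(18,3) = (18·17·16) / 3! = 4896 / 6 = 816.

816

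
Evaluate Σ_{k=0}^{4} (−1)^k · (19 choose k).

3060

The partial alternating sum Σ_{k=0}^{4} (−1)^k C(19,k) = (−1)^4 C(18,4) = 3060.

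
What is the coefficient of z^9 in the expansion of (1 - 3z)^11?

-1082565

The general term is C(11,j)·(1)^j·(-3z)^(11-j); the z^9 term has j = 2.
C(11,2) = 55.
Coefficient = C(11,2) · (-3)^9 = 55 · (-19683) = -1082565.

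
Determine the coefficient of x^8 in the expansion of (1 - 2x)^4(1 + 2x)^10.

Coefficient of x^8 = Σ_{j} C(4,j)·(-2)^j·C(10,8-j)·2^(8-j) for j from 0 to 4.
= 11520 + (-122880) + 322560 + (-258048) + 53760 = 6912.

6912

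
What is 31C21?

44352165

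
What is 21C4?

5985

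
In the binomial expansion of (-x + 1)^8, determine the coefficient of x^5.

-56

The general term is C(8,j)·(-x)^j·(1)^(8-j); the x^5 term has j = 5.
C(8,5) = 56.
Coefficient = C(8,5) · (-1)^5 = 56 · (-1) = -56.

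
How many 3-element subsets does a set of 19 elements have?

969

C(19,3) = (19·18·17) / 3! = 5814 / 6 = 969.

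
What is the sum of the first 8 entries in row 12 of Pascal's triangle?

3302

1 + 12 + 66 + 220 + 495 + 792 + 924 + 792 = 3302.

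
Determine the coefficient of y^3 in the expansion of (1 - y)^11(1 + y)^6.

20

Coefficient of y^3 = Σ_{j} C(11,j)·(-1)^j·C(6,3-j)·1^(3-j) for j from 0 to 3.
= 20 + (-165) + 330 + (-165) = 20.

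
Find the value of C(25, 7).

480700

C(25,7) = (25·24·23·22·21·20·19) / 7! = 2422728000 / 5040 = 480700.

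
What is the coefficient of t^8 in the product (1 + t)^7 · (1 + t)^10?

Coefficient of t^8 = Σ_{j} C(7,j)·C(10,8-j) for j from 0 to 7.
= 45 + 840 + 4410 + 8820 + 7350 + 2520 + 315 + 10 = 24310.

24310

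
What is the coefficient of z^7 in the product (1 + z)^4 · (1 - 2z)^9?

Coefficient of z^7 = Σ_{j} C(4,j)·1^j·C(9,7-j)·(-2)^(7-j) for j from 0 to 4.
= (-4608) + 21504 + (-24192) + 8064 + (-672) = 96.

96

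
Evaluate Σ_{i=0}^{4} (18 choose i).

4048

1 + 18 + 153 + 816 + 3060 = 4048.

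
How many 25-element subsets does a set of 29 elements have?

23751

C(29,25) = C(29,4) by symmetry.
C(29,4) = (29·28·27·26) / 4! = 570024 / 24 = 23751.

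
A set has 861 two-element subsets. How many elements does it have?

n(n−1)/2 = 861 ⇒ n(n−1) = 1722. Since 42·41 = 1722, n = 42.

42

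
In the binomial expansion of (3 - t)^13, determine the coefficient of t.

The general term is C(13,j)·(3)^j·(-t)^(13-j); the t^1 term has j = 12.
C(13,12) = 13.
Coefficient = C(13,12) · 3^12 · (-1)^1 = 13 · 531441 · (-1) = -6908733.

-6908733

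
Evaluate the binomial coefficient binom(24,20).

C(24,20) = C(24,4) by symmetry.
C(24,4) = (24·23·22·21) / 4! = 255024 / 24 = 10626.

10626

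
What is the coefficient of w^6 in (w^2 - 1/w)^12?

924

General term: C(12,j)·(w^2)^j·(-1/w)^(12-j), with w-exponent 2j − 1(12−j) = 3j − 12.
Set 3j − 12 = 6: j = 6.
C(12,6) = 924; 1^6 = 1; (-1)^6 = 1.
Coefficient = 924 · 1 · 1 = 924.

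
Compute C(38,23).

C(38,23) = C(38,15) by symmetry.
C(38,15) = (38·37·36·35·34·33·32·31·30·29·28·27·26·25·24) / 15! = 20231404874494894080000 / 1307674368000 = 15471286560.

15471286560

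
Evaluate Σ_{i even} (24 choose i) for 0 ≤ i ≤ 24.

8388608

Even-i terms of row 24 sum to 2^23 = 8388608.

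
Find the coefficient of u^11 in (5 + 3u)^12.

10628820

The general term is C(12,j)·(5)^j·(3u)^(12-j); the u^11 term has j = 1.
C(12,1) = 12.
Coefficient = C(12,1) · 5^1 · 3^11 = 12 · 5 · 177147 = 10628820.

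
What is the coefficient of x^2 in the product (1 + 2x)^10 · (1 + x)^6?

Coefficient of x^2 = Σ_{j} C(10,j)·2^j·C(6,2-j)·1^(2-j) for j from 0 to 2.
= 15 + 120 + 180 = 315.

315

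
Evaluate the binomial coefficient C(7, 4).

35

C(7,4) = C(7,3) by symmetry.
C(7,3) = (7·6·5) / 3! = 210 / 6 = 35.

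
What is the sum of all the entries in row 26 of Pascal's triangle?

67108864

Setting x = 1 in (1+x)^26 gives Σ C(26,k) = 2^26 = 67108864.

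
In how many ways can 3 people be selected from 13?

This is C(13,3) = 286.

286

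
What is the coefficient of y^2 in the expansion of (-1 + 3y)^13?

The general term is C(13,j)·(-1)^j·(3y)^(13-j); the y^2 term has j = 11.
C(13,11) = 78.
Coefficient = C(13,11) · (-1)^11 · 3^2 = 78 · (-1) · 9 = -702.

-702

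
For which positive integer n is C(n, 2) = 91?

14

n(n−1)/2 = 91 ⇒ n(n−1) = 182. Since 14·13 = 182, n = 14.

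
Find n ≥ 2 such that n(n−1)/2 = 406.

n(n−1)/2 = 406 ⇒ n(n−1) = 812. Since 29·28 = 812, n = 29.

29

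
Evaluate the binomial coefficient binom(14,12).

C(14,12) = C(14,2) by symmetry.
C(14,2) = (14·13) / 2! = 182 / 2 = 91.

91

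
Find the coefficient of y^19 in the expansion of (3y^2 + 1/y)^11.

General term: C(11,j)·(3y^2)^j·(1/y)^(11-j), with y-exponent 2j − 1(11−j) = 3j − 11.
Set 3j − 11 = 19: j = 10.
C(11,10) = 11; 3^10 = 59049; 1^1 = 1.
Coefficient = 11 · 59049 · 1 = 649539.

649539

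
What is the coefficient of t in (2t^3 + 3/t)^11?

General term: C(11,j)·(2t^3)^j·(3/t)^(11-j), with t-exponent 3j − 1(11−j) = 4j − 11.
Set 4j − 11 = 1: j = 3.
C(11,3) = 165; 2^3 = 8; 3^8 = 6561.
Coefficient = 165 · 8 · 6561 = 8660520.

8660520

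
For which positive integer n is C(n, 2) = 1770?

n(n−1)/2 = 1770 ⇒ n(n−1) = 3540. Since 60·59 = 3540, n = 60.

60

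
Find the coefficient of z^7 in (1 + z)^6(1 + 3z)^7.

Coefficient of z^7 = Σ_{j} C(6,j)·1^j·C(7,7-j)·3^(7-j) for j from 0 to 6.
= 2187 + 30618 + 76545 + 56700 + 14175 + 1134 + 21 = 181380.

181380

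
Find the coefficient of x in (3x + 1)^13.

The general term is C(13,j)·(3x)^j·(1)^(13-j); the x^1 term has j = 1.
C(13,1) = 13.
Coefficient = C(13,1) · 3^1 = 13 · 3 = 39.

39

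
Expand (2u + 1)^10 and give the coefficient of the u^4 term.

3360

The general term is C(10,j)·(2u)^j·(1)^(10-j); the u^4 term has j = 4.
C(10,4) = 210.
Coefficient = C(10,4) · 2^4 = 210 · 16 = 3360.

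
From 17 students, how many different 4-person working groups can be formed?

2380

This is C(17,4) = 2380.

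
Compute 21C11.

352716

C(21,11) = C(21,10) by symmetry.
C(21,10) = (21·20·19·18·17·16·15·14·13·12) / 10! = 1279935820800 / 3628800 = 352716.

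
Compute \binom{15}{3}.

455

C(15,3) = (15·14·13) / 3! = 2730 / 6 = 455.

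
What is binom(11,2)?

C(11,2) = (11·10) / 2! = 110 / 2 = 55.

55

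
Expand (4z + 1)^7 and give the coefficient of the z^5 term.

21504

The general term is C(7,j)·(4z)^j·(1)^(7-j); the z^5 term has j = 5.
C(7,5) = 21.
Coefficient = C(7,5) · 4^5 = 21 · 1024 = 21504.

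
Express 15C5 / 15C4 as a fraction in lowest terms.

C(n,k+1)/C(n,k) = (n−k)/(k+1) = (15−4)/(4+1) = 11/5.

11/5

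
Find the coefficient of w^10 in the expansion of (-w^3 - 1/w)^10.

252

General term: C(10,j)·(-w^3)^j·(-1/w)^(10-j), with w-exponent 3j − 1(10−j) = 4j − 10.
Set 4j − 10 = 10: j = 5.
C(10,5) = 252; (-1)^5 = -1; (-1)^5 = -1.
Coefficient = 252 · (-1) · (-1) = 252.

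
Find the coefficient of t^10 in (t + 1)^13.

286

The general term is C(13,j)·(t)^j·(1)^(13-j); the t^10 term has j = 10.
C(13,10) = 286.
Coefficient = C(13,10) = 286.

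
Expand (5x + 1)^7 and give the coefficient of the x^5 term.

65625

The general term is C(7,j)·(5x)^j·(1)^(7-j); the x^5 term has j = 5.
C(7,5) = 21.
Coefficient = C(7,5) · 5^5 = 21 · 3125 = 65625.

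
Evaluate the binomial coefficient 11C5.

C(11,5) = (11·10·9·8·7) / 5! = 55440 / 120 = 462.

462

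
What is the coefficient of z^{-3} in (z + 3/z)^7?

5103

General term: C(7,j)·(z)^j·(3/z)^(7-j), with z-exponent 1j − 1(7−j) = 2j − 7.
Set 2j − 7 = -3: j = 2.
C(7,2) = 21; 1^2 = 1; 3^5 = 243.
Coefficient = 21 · 1 · 243 = 5103.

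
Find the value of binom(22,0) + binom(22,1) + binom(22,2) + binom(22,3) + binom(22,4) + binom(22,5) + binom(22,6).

1 + 22 + 231 + 1540 + 7315 + 26334 + 74613 = 110056.

110056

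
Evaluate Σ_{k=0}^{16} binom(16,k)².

Σ C(16,k)² is the coefficient of x^16 in (1+x)^16(1+x)^16 = (1+x)^32, i.e. C(32,16) = 601080390.

601080390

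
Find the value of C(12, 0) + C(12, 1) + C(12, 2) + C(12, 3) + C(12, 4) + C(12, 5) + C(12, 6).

1 + 12 + 66 + 220 + 495 + 792 + 924 = 2510.

2510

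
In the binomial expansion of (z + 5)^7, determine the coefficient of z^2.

65625

The general term is C(7,j)·(z)^j·(5)^(7-j); the z^2 term has j = 2.
C(7,2) = 21.
Coefficient = C(7,2) · 5^5 = 21 · 3125 = 65625.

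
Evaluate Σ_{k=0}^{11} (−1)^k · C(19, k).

-31824

The partial alternating sum Σ_{k=0}^{11} (−1)^k C(19,k) = (−1)^11 C(18,11) = -31824.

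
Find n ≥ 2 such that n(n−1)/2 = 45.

10

n(n−1)/2 = 45 ⇒ n(n−1) = 90. Since 10·9 = 90, n = 10.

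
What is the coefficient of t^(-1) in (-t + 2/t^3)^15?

General term: C(15,j)·(-t)^j·(2/t^3)^(15-j), with t-exponent 1j − 3(15−j) = 4j − 45.
Set 4j − 45 = -1: j = 11.
C(15,11) = 1365; (-1)^11 = -1; 2^4 = 16.
Coefficient = 1365 · (-1) · 16 = -21840.

-21840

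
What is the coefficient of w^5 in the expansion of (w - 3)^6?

-18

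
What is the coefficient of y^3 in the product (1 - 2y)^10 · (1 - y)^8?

-3016

Coefficient of y^3 = Σ_{j} C(10,j)·(-2)^j·C(8,3-j)·(-1)^(3-j) for j from 0 to 3.
= (-56) + (-560) + (-1440) + (-960) = -3016.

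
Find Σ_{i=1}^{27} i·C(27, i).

1811939328

Differentiating (1+x)^27 and setting x=1: Σ i·C(27,i) = 27·2^26 = 1811939328.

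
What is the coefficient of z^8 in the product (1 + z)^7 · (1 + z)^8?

6435

(1 + z)^7(1 + z)^8 = (1 + z)^15, so the coefficient of z^8 is C(15,8)·1^8 = 6435·1 = 6435.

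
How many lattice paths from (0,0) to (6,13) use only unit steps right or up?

27132

Each path is a sequence of 19 steps with 6 rights: C(19,6) = 27132.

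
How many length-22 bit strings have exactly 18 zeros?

7315

Choose the 18 positions: C(22,18) = 7315.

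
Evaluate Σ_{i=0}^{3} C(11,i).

232

1 + 11 + 55 + 165 = 232.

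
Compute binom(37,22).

9364199760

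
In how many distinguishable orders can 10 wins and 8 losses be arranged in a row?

43758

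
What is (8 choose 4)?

C(8,4) = (8·7·6·5) / 4! = 1680 / 24 = 70.

70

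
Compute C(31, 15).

C(31,15) = (31·30·29·28·27·26·25·24·23·22·21·20·19·18·17) / 15! = 393008709555221760000 / 1307674368000 = 300540195.

300540195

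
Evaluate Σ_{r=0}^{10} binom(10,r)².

184756

By Vandermonde's identity, Σ C(10,r)² = C(20,10) = 184756.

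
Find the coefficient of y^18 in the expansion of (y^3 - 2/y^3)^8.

General term: C(8,j)·(y^3)^j·(-2/y^3)^(8-j), with y-exponent 3j − 3(8−j) = 6j − 24.
Set 6j − 24 = 18: j = 7.
C(8,7) = 8; 1^7 = 1; (-2)^1 = -2.
Coefficient = 8 · 1 · (-2) = -16.

-16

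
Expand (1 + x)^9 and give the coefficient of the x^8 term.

9

The general term is C(9,j)·(1)^j·(x)^(9-j); the x^8 term has j = 1.
C(9,1) = 9.
Coefficient = C(9,1) = 9.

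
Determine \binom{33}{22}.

C(33,22) = C(33,11) by symmetry.
C(33,11) = (33·32·31·30·29·28·27·26·25·24·23) / 11! = 7725366544896000 / 39916800 = 193536720.

193536720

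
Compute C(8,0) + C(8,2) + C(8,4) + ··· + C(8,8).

128

Half of (1+1)^8 + (1−1)^8 gives the even-index sum: 2^7 = 128.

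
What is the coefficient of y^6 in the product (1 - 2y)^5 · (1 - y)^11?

36234

Coefficient of y^6 = Σ_{j} C(5,j)·(-2)^j·C(11,6-j)·(-1)^(6-j) for j from 0 to 5.
= 462 + 4620 + 13200 + 13200 + 4400 + 352 = 36234.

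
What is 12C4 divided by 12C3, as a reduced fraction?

9/4

C(n,k+1)/C(n,k) = (n−k)/(k+1) = (12−3)/(3+1) = 9/4.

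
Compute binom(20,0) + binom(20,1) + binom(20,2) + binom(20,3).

1 + 20 + 190 + 1140 = 1351.

1351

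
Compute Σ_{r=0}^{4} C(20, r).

1 + 20 + 190 + 1140 + 4845 = 6196.

6196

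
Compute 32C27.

C(32,27) = C(32,5) by symmetry.
C(32,5) = (32·31·30·29·28) / 5! = 24165120 / 120 = 201376.

201376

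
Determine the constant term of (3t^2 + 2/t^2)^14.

General term: C(14,j)·(3t^2)^j·(2/t^2)^(14-j), with t-exponent 2j − 2(14−j) = 4j − 28.
Set 4j − 28 = 0: j = 7.
C(14,7) = 3432; 3^7 = 2187; 2^7 = 128.
Coefficient = 3432 · 2187 · 128 = 960740352.

960740352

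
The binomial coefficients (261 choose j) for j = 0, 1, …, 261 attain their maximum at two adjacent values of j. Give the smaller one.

130

For odd n = 261, C(261,j) peaks at j = (n−1)/2 and (n+1)/2; the smaller is 130.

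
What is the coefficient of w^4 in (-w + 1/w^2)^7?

General term: C(7,j)·(-w)^j·(1/w^2)^(7-j), with w-exponent 1j − 2(7−j) = 3j − 14.
Set 3j − 14 = 4: j = 6.
C(7,6) = 7; (-1)^6 = 1; 1^1 = 1.
Coefficient = 7 · 1 · 1 = 7.

7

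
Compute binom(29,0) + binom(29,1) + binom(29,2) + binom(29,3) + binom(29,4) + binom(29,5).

1 + 29 + 406 + 3654 + 23751 + 118755 = 146596.

146596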